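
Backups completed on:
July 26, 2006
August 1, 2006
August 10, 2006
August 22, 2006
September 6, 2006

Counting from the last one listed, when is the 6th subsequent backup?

February 6, 2007

Gaps: 6, 9, 12, 15 days — each gap is 3 larger than the previous one.
Next gap: 18 days. September 6, 2006 + 18 days = September 24, 2006.
Next gap: 21 days. September 24, 2006 + 21 days = October 15, 2006.
Next gap: 24 days. October 15, 2006 + 24 days = November 8, 2006.
Next gap: 27 days. November 8, 2006 + 27 days = December 5, 2006.
Next gap: 30 days. December 5, 2006 + 30 days = January 4, 2007.
Next gap: 33 days. January 4, 2007 + 33 days = February 6, 2007.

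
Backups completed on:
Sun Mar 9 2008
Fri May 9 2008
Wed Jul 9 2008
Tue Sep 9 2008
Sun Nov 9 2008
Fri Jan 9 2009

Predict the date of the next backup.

Gaps: 61, 61, 62, 61, 61 days — not constant. Every event is on the 9th of the month.
Pattern: the 9th of every 2 months.
Next: March 2009 → Mon Mar 9 2009.

Mon Mar 9 2009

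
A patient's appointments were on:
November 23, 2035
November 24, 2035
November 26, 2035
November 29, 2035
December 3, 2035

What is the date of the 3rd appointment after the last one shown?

December 21, 2035

Intervals are 1, 2, 3, 4 days — an arithmetic progression with common difference 1.
Next gap: 5 days. December 3, 2035 + 5 days = December 8, 2035.
Next gap: 6 days. December 8, 2035 + 6 days = December 14, 2035.
Next gap: 7 days. December 14, 2035 + 7 days = December 21, 2035.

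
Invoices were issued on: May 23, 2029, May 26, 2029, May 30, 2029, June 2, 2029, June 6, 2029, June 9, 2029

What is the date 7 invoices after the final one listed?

July 4, 2029

Gaps: 3, 4, 3, 4, 3 days — not constant, but cyclic with period 2.
The events fall on every Wednesday and Saturday.
Next Wednesday: June 13, 2029.
Next Saturday: June 16, 2029.
The following Wednesday is June 20, 2029.
The following Saturday is June 23, 2029.
The following Wednesday is June 27, 2029.
Next Saturday: June 30, 2029.
The following Wednesday is July 4, 2029.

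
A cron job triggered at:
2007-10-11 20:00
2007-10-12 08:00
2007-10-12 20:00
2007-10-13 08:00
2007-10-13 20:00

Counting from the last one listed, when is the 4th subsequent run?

Gaps: 12, 12, 12, 12 hours — each event is 12 hours after the previous one.
2007-10-13 20:00 + 12 h = 2007-10-14 08:00.
2007-10-14 08:00 + 12 h = 2007-10-14 20:00.
2007-10-14 20:00 + 12 h = 2007-10-15 08:00.
2007-10-15 08:00 + 12 h = 2007-10-15 20:00.

2007-10-15 20:00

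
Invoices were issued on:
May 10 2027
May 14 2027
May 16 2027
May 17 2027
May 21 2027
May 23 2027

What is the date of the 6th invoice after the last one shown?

Every event lands on a Monday or Friday or Sunday (gaps cycle 4, 2, 1, 4, 2).
So the schedule is: every Monday, Friday and Sunday.
The following Monday is May 24 2027.
The following Friday is May 28 2027.
The following Sunday is May 30 2027.
Next Monday: May 31 2027.
The following Friday is Jun 4 2027.
Next Sunday: Jun 6 2027.

Jun 6 2027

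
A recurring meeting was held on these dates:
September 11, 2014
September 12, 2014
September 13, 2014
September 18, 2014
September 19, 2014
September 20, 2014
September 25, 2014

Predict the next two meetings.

The gap pattern 1, 1, 5, 1, 1, 5 repeats every 3 events.
These are the Thursdays, Fridays and Saturdays of each week.
The following Friday is September 26, 2014.
Next Saturday: September 27, 2014.

September 26, 2014; September 27, 2014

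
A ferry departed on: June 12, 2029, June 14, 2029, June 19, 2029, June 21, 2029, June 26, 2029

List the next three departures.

June 28, 2029; July 3, 2029; July 5, 2029

The gap pattern 2, 5, 2, 5 repeats every 2 events.
These are the Tuesdays and Thursdays of each week.
Next Thursday: June 28, 2029.
Next Tuesday: July 3, 2029.
The following Thursday is July 5, 2029.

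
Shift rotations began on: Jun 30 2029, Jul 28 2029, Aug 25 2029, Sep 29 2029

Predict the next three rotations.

Oct 27 2029, Nov 24 2029, Dec 29 2029

Every date is a Saturday; gaps 28, 28, 35 days.
Each is the last Saturday of its month (at least one falls on the 29th or later, ruling out '4th Saturday').
Last Saturday of October 2029: Oct 27 2029.
Last Saturday of November 2029: Nov 24 2029.
Last Saturday of December 2029: Dec 29 2029.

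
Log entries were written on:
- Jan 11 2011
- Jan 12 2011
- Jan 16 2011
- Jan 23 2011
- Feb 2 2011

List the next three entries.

Intervals are 1, 4, 7, 10 days — an arithmetic progression with common difference 3.
Next gap: 13 days. Feb 2 2011 + 13 days = Feb 15 2011.
Next gap: 16 days. Feb 15 2011 + 16 days = Mar 3 2011.
Next gap: 19 days. Mar 3 2011 + 19 days = Mar 22 2011.

Feb 15 2011, Mar 3 2011, Mar 22 2011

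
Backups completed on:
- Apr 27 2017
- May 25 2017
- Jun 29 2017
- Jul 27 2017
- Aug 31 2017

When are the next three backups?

Sep 28 2017, Oct 26 2017, Nov 30 2017

These are Thursdays with 28, 35, 28, 35-day gaps.
Each is the final Thursday of its month — Jun 29 2017 is past the 28th, so '4th Thursday' doesn't fit.
Last Thursday of September 2017: Sep 28 2017.
October 2017 ends with Thursday Oct 26 2017.
November 2017 ends with Thursday Nov 30 2017.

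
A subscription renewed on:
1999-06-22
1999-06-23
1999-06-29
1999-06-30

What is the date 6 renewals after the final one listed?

1999-07-21

The gap pattern 1, 6, 1 repeats every 2 events.
These are the Tuesdays and Wednesdays of each week.
Next Tuesday: 1999-07-06.
Next Wednesday: 1999-07-07.
The following Tuesday is 1999-07-13.
Next Wednesday: 1999-07-14.
The following Tuesday is 1999-07-20.
The following Wednesday is 1999-07-21.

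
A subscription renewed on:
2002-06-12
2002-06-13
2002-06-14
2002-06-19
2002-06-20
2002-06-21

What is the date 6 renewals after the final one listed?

2002-07-05

Every event lands on a Wednesday or Thursday or Friday (gaps cycle 1, 1, 5, 1, 1).
So the schedule is: every Wednesday, Thursday and Friday.
Next Wednesday: 2002-06-26.
Next Thursday: 2002-06-27.
The following Friday is 2002-06-28.
Next Wednesday: 2002-07-03.
Next Thursday: 2002-07-04.
The following Friday is 2002-07-05.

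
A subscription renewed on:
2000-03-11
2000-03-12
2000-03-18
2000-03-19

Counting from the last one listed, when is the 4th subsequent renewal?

2000-04-02

The gap pattern 1, 6, 1 repeats every 2 events.
These are the Saturdays and Sundays of each week.
The following Saturday is 2000-03-25.
Next Sunday: 2000-03-26.
Next Saturday: 2000-04-01.
Next Sunday: 2000-04-02.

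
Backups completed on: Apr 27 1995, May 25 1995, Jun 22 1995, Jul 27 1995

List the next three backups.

Aug 24 1995, Sep 28 1995, Oct 26 1995

Gaps: 28, 28, 35 days — a mix of 28 and 35. Every date is a Thursday.
Each is the 4th Thursday of its month.
4th Thursday of August 1995: Aug 24 1995.
September 1995 — 4th Thursday is Sep 28 1995.
October 1995 — 4th Thursday is Oct 26 1995.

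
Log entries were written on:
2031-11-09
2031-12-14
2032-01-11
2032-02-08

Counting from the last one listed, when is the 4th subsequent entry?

All dates are Sundays, 35, 28, 28 days apart.
Specifically, the 2nd Sunday of each month.
March 2032 — 2nd Sunday is 2032-03-14.
April 2032 — 2nd Sunday is 2032-04-11.
May 2032 — 2nd Sunday is 2032-05-09.
June 2032 — 2nd Sunday is 2032-06-13.

2032-06-13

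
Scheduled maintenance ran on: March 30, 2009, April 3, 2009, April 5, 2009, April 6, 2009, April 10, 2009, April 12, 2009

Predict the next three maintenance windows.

April 13, 2009; April 17, 2009; April 19, 2009

The gap pattern 4, 2, 1, 4, 2 repeats every 3 events.
These are the Mondays, Fridays and Sundays of each week.
Next Monday: April 13, 2009.
Next Friday: April 17, 2009.
Next Sunday: April 19, 2009.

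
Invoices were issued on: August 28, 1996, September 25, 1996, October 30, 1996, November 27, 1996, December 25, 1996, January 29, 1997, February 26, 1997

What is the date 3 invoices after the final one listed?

All Wednesdays; the gaps (28, 35, 28, 28, 35, 28) vary with month length.
This is the last Wednesday of each month.
March 1997 ends with Wednesday March 26, 1997.
April 1997 ends with Wednesday April 30, 1997.
Last Wednesday of May 1997: May 28, 1997.

May 28, 1997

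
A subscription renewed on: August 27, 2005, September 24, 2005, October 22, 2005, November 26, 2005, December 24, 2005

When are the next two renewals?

January 28, 2006; February 25, 2006

Gaps: 28, 28, 35, 28 days — a mix of 28 and 35. Every date is a Saturday.
Each is the 4th Saturday of its month.
January 2006 — 4th Saturday is January 28, 2006.
4th Saturday of February 2006: February 25, 2006.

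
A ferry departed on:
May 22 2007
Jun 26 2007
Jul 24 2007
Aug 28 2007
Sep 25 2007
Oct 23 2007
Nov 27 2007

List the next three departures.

Dec 25 2007, Jan 22 2008, Feb 26 2008

These are Tuesdays at 28- or 35-day spacing (35, 28, 35, 28, 28, 35).
The pattern: 4th Tuesday of the month.
4th Tuesday of December 2007: Dec 25 2007.
January 2008 — 4th Tuesday is Jan 22 2008.
February 2008 — 4th Tuesday is Feb 26 2008.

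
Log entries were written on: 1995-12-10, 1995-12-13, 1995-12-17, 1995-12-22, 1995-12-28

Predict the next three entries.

Gaps: 3, 4, 5, 6 days — each gap is 1 larger than the previous one.
Next gap: 7 days. 1995-12-28 + 7 days = 1996-01-04.
Next gap: 8 days. 1996-01-04 + 8 days = 1996-01-12.
Next gap: 9 days. 1996-01-12 + 9 days = 1996-01-21.

1996-01-04, 1996-01-12, 1996-01-21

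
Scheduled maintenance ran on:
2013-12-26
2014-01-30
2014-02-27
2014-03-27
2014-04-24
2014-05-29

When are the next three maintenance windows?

2014-06-26, 2014-07-31, 2014-08-28

All Thursdays; the gaps (35, 28, 28, 28, 35) vary with month length.
This is the last Thursday of each month.
June 2014 ends with Thursday 2014-06-26.
Last Thursday of July 2014: 2014-07-31.
Last Thursday of August 2014: 2014-08-28.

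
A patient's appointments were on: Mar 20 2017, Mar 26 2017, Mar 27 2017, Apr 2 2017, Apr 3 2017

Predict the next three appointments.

Apr 9 2017, Apr 10 2017, Apr 16 2017

The gap pattern 6, 1, 6, 1 repeats every 2 events.
These are the Mondays and Sundays of each week.
Next Sunday: Apr 9 2017.
Next Monday: Apr 10 2017.
The following Sunday is Apr 16 2017.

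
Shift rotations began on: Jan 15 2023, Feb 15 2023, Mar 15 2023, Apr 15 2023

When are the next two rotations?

May 15 2023, Jun 15 2023

The day-of-month is always 15 (31, 28, 31 days between events).
So this recurs on the 15th of each month.
May 2023: May 15 2023.
Next: June 2023 → Jun 15 2023.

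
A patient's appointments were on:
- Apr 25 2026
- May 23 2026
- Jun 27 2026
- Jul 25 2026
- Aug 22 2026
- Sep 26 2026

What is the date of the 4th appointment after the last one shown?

These are Saturdays at 28- or 35-day spacing (28, 35, 28, 28, 35).
The pattern: 4th Saturday of the month.
4th Saturday of October 2026: Oct 24 2026.
November 2026 — 4th Saturday is Nov 28 2026.
December 2026 — 4th Saturday is Dec 26 2026.
4th Saturday of January 2027: Jan 23 2027.

Jan 23 2027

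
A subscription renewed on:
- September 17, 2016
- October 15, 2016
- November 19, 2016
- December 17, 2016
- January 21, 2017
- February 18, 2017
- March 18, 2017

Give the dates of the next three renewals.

April 15, 2017; May 20, 2017; June 17, 2017

All dates are Saturdays, 28, 35, 28, 35, 28, 28 days apart.
Specifically, the 3rd Saturday of each month.
April 2017 — 3rd Saturday is April 15, 2017.
3rd Saturday of May 2017: May 20, 2017.
June 2017 — 3rd Saturday is June 17, 2017.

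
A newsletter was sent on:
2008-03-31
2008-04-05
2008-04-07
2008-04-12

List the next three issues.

2008-04-14, 2008-04-19, 2008-04-21

Every event lands on a Monday or Saturday (gaps cycle 5, 2, 5).
So the schedule is: every Monday and Saturday.
The following Monday is 2008-04-14.
Next Saturday: 2008-04-19.
Next Monday: 2008-04-21.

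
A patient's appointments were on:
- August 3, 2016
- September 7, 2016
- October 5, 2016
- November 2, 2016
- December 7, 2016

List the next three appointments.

Gaps: 35, 28, 28, 35 days — a mix of 28 and 35. Every date is a Wednesday.
Each is the 1st Wednesday of its month.
1st Wednesday of January 2017: January 4, 2017.
February 2017 — 1st Wednesday is February 1, 2017.
1st Wednesday of March 2017: March 1, 2017.

January 4, 2017; February 1, 2017; March 1, 2017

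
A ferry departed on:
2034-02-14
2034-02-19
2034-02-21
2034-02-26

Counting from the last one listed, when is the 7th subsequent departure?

2034-03-21

The gap pattern 5, 2, 5 repeats every 2 events.
These are the Tuesdays and Sundays of each week.
Next Tuesday: 2034-02-28.
Next Sunday: 2034-03-05.
Next Tuesday: 2034-03-07.
The following Sunday is 2034-03-12.
The following Tuesday is 2034-03-14.
The following Sunday is 2034-03-19.
Next Tuesday: 2034-03-21.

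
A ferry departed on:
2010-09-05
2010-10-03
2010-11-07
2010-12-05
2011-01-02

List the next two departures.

2011-02-06, 2011-03-06

These are Sundays at 28- or 35-day spacing (28, 35, 28, 28).
The pattern: 1st Sunday of the month.
February 2011 — 1st Sunday is 2011-02-06.
March 2011 — 1st Sunday is 2011-03-06.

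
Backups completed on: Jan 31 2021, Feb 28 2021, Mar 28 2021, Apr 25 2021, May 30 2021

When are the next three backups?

Jun 27 2021, Jul 25 2021, Aug 29 2021

Every date is a Sunday; gaps 28, 28, 28, 35 days.
Each is the last Sunday of its month (at least one falls on the 29th or later, ruling out '4th Sunday').
June 2021 ends with Sunday Jun 27 2021.
July 2021 ends with Sunday Jul 25 2021.
Last Sunday of August 2021: Aug 29 2021.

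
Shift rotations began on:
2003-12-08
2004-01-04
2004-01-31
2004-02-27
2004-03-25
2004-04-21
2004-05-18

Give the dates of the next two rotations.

2004-06-14, 2004-07-11

The spacing is 27, 27, 27, 27, 27, 27 days — always 27 days.
2004-05-18 + 27 days = 2004-06-14.
2004-06-14 + 27 days = 2004-07-11.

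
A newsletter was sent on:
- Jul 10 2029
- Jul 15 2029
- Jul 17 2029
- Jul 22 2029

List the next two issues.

Gaps: 5, 2, 5 days — not constant, but cyclic with period 2.
The events fall on every Tuesday and Sunday.
Next Tuesday: Jul 24 2029.
Next Sunday: Jul 29 2029.

Jul 24 2029, Jul 29 2029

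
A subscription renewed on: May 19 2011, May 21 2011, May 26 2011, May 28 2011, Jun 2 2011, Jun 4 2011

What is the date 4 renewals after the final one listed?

Gaps: 2, 5, 2, 5, 2 days — not constant, but cyclic with period 2.
The events fall on every Thursday and Saturday.
The following Thursday is Jun 9 2011.
The following Saturday is Jun 11 2011.
Next Thursday: Jun 16 2011.
The following Saturday is Jun 18 2011.

Jun 18 2011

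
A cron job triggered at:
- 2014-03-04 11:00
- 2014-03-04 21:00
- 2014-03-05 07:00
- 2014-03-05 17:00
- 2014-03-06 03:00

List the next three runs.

2014-03-06 13:00, 2014-03-06 23:00, 2014-03-07 09:00

Gaps: 10, 10, 10, 10 hours — each event is 10 hours after the previous one.
2014-03-06 03:00 + 10 h = 2014-03-06 13:00.
2014-03-06 13:00 + 10 h = 2014-03-06 23:00.
2014-03-06 23:00 + 10 h = 2014-03-07 09:00.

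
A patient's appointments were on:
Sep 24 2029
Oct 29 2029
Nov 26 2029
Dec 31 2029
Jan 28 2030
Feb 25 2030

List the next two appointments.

These are Mondays with 35, 28, 35, 28, 28-day gaps.
Each is the final Monday of its month — Oct 29 2029 is past the 28th, so '4th Monday' doesn't fit.
Last Monday of March 2030: Mar 25 2030.
Last Monday of April 2030: Apr 29 2030.

Mar 25 2030, Apr 29 2030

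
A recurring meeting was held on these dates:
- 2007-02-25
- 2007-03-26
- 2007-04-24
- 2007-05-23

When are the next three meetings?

Every event comes 29 days after the last (29, 29, 29).
2007-05-23 + 29 days = 2007-06-21.
2007-06-21 + 29 days = 2007-07-20.
2007-07-20 + 29 days = 2007-08-18.

2007-06-21, 2007-07-20, 2007-08-18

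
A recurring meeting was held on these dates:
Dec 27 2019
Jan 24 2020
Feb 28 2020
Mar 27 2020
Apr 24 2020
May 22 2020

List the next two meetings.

Jun 26 2020, Jul 24 2020

All dates are Fridays, 28, 35, 28, 28, 28 days apart.
Specifically, the 4th Friday of each month.
4th Friday of June 2020: Jun 26 2020.
July 2020 — 4th Friday is Jul 24 2020.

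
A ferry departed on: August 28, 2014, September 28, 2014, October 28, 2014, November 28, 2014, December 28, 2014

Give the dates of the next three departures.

January 28, 2015; February 28, 2015; March 28, 2015

Each date is the 28th; the gaps (31, 30, 31, 30) track the month lengths.
The rule is the 28th of each month.
January 2015: January 28, 2015.
February 2015: February 28, 2015.
Next: March 2015 → March 28, 2015.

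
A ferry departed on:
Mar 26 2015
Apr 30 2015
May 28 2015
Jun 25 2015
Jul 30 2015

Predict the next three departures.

Aug 27 2015, Sep 24 2015, Oct 29 2015

Every date is a Thursday; gaps 35, 28, 28, 35 days.
Each is the last Thursday of its month (at least one falls on the 29th or later, ruling out '4th Thursday').
Last Thursday of August 2015: Aug 27 2015.
Last Thursday of September 2015: Sep 24 2015.
October 2015 ends with Thursday Oct 29 2015.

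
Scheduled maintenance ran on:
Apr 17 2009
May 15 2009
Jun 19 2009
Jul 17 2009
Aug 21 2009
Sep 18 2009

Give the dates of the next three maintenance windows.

Oct 16 2009, Nov 20 2009, Dec 18 2009

These are Fridays at 28- or 35-day spacing (28, 35, 28, 35, 28).
The pattern: 3rd Friday of the month.
3rd Friday of October 2009: Oct 16 2009.
November 2009 — 3rd Friday is Nov 20 2009.
3rd Friday of December 2009: Dec 18 2009.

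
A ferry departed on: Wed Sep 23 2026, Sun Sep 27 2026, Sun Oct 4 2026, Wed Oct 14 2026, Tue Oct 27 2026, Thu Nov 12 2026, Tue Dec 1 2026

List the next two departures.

Wed Dec 23 2026, Sun Jan 17 2027

Gaps: 4, 7, 10, 13, 16, 19 days — each gap is 3 larger than the previous one.
Next gap: 22 days. Tue Dec 1 2026 + 22 days = Wed Dec 23 2026.
Next gap: 25 days. Wed Dec 23 2026 + 25 days = Sun Jan 17 2027.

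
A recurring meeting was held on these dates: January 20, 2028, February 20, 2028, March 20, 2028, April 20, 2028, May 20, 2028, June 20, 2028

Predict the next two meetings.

July 20, 2028; August 20, 2028

Each date is the 20th; the gaps (31, 29, 31, 30, 31) track the month lengths.
The rule is the 20th of each month.
July 2028: July 20, 2028.
August 2028: August 20, 2028.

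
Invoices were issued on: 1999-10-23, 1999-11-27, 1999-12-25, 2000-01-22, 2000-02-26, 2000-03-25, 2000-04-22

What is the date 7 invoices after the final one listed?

All dates are Saturdays, 35, 28, 28, 35, 28, 28 days apart.
Specifically, the 4th Saturday of each month.
May 2000 — 4th Saturday is 2000-05-27.
4th Saturday of June 2000: 2000-06-24.
4th Saturday of July 2000: 2000-07-22.
August 2000 — 4th Saturday is 2000-08-26.
September 2000 — 4th Saturday is 2000-09-23.
October 2000 — 4th Saturday is 2000-10-28.
November 2000 — 4th Saturday is 2000-11-25.

2000-11-25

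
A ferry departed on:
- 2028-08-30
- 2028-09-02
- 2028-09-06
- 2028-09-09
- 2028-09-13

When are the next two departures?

Every event lands on a Wednesday or Saturday (gaps cycle 3, 4, 3, 4).
So the schedule is: every Wednesday and Saturday.
The following Saturday is 2028-09-16.
Next Wednesday: 2028-09-20.

2028-09-16, 2028-09-20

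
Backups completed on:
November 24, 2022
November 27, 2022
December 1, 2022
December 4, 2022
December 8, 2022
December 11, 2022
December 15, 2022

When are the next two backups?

Every event lands on a Thursday or Sunday (gaps cycle 3, 4, 3, 4, 3, 4).
So the schedule is: every Thursday and Sunday.
Next Sunday: December 18, 2022.
The following Thursday is December 22, 2022.

December 18, 2022; December 22, 2022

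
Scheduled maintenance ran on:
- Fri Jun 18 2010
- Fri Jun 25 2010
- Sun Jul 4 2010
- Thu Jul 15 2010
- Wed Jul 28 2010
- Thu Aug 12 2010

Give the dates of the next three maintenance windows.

Sun Aug 29 2010, Fri Sep 17 2010, Fri Oct 8 2010

Intervals are 7, 9, 11, 13, 15 days — an arithmetic progression with common difference 2.
Next gap: 17 days. Thu Aug 12 2010 + 17 days = Sun Aug 29 2010.
Next gap: 19 days. Sun Aug 29 2010 + 19 days = Fri Sep 17 2010.
Next gap: 21 days. Fri Sep 17 2010 + 21 days = Fri Oct 8 2010.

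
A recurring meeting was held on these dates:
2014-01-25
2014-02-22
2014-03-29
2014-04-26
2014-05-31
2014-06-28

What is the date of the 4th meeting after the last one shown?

These are Saturdays with 28, 35, 28, 35, 28-day gaps.
Each is the final Saturday of its month — 2014-03-29 is past the 28th, so '4th Saturday' doesn't fit.
Last Saturday of July 2014: 2014-07-26.
August 2014 ends with Saturday 2014-08-30.
September 2014 ends with Saturday 2014-09-27.
Last Saturday of October 2014: 2014-10-25.

2014-10-25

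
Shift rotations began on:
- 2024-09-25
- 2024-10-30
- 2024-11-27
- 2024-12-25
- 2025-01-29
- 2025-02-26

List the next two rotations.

2025-03-26, 2025-04-30

These are Wednesdays with 35, 28, 28, 35, 28-day gaps.
Each is the final Wednesday of its month — 2024-10-30 is past the 28th, so '4th Wednesday' doesn't fit.
March 2025 ends with Wednesday 2025-03-26.
Last Wednesday of April 2025: 2025-04-30.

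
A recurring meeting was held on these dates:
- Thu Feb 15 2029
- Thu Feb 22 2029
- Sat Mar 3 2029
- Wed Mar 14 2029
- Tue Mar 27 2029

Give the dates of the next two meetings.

Wed Apr 11 2029, Sat Apr 28 2029

Gaps: 7, 9, 11, 13 days — each gap is 2 larger than the previous one.
Next gap: 15 days. Tue Mar 27 2029 + 15 days = Wed Apr 11 2029.
Next gap: 17 days. Wed Apr 11 2029 + 17 days = Sat Apr 28 2029.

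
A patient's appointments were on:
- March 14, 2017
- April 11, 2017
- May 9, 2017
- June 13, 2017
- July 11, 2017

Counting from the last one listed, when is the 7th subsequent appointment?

Gaps: 28, 28, 35, 28 days — a mix of 28 and 35. Every date is a Tuesday.
Each is the 2nd Tuesday of its month.
2nd Tuesday of August 2017: August 8, 2017.
2nd Tuesday of September 2017: September 12, 2017.
2nd Tuesday of October 2017: October 10, 2017.
2nd Tuesday of November 2017: November 14, 2017.
December 2017 — 2nd Tuesday is December 12, 2017.
2nd Tuesday of January 2018: January 9, 2018.
2nd Tuesday of February 2018: February 13, 2018.

February 13, 2018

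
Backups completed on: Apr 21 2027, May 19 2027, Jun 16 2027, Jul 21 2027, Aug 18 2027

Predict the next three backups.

Sep 15 2027, Oct 20 2027, Nov 17 2027

Gaps: 28, 28, 35, 28 days — a mix of 28 and 35. Every date is a Wednesday.
Each is the 3rd Wednesday of its month.
3rd Wednesday of September 2027: Sep 15 2027.
3rd Wednesday of October 2027: Oct 20 2027.
November 2027 — 3rd Wednesday is Nov 17 2027.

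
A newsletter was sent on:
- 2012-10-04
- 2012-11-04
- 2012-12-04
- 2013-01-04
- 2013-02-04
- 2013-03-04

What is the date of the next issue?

Gaps: 31, 30, 31, 31, 28 days — not constant. Every event is on the 4th of the month.
Pattern: the 4th of each month.
April 2013: 2013-04-04.

2013-04-04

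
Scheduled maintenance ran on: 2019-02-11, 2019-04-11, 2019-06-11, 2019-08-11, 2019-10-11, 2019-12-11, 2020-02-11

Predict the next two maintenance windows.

Each date is the 11th; the gaps (59, 61, 61, 61, 61, 62) track the month lengths.
The rule is the 11th of every 2 months.
April 2020: 2020-04-11.
June 2020: 2020-06-11.

2020-04-11, 2020-06-11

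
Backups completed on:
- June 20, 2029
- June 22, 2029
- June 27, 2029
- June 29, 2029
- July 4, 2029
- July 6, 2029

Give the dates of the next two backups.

July 11, 2029; July 13, 2029

The gap pattern 2, 5, 2, 5, 2 repeats every 2 events.
These are the Wednesdays and Fridays of each week.
The following Wednesday is July 11, 2029.
Next Friday: July 13, 2029.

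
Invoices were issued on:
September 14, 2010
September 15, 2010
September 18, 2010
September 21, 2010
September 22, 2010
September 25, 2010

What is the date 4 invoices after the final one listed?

October 5, 2010

Gaps: 1, 3, 3, 1, 3 days — not constant, but cyclic with period 3.
The events fall on every Tuesday, Wednesday and Saturday.
The following Tuesday is September 28, 2010.
The following Wednesday is September 29, 2010.
The following Saturday is October 2, 2010.
Next Tuesday: October 5, 2010.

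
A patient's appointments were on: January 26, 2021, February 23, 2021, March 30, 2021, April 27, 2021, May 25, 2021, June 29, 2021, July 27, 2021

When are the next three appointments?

August 31, 2021; September 28, 2021; October 26, 2021

Every date is a Tuesday; gaps 28, 35, 28, 28, 35, 28 days.
Each is the last Tuesday of its month (at least one falls on the 29th or later, ruling out '4th Tuesday').
August 2021 ends with Tuesday August 31, 2021.
September 2021 ends with Tuesday September 28, 2021.
October 2021 ends with Tuesday October 26, 2021.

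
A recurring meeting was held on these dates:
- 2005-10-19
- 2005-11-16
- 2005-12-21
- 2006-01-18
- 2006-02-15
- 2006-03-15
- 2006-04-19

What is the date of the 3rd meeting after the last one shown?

All dates are Wednesdays, 28, 35, 28, 28, 28, 35 days apart.
Specifically, the 3rd Wednesday of each month.
May 2006 — 3rd Wednesday is 2006-05-17.
June 2006 — 3rd Wednesday is 2006-06-21.
July 2006 — 3rd Wednesday is 2006-07-19.

2006-07-19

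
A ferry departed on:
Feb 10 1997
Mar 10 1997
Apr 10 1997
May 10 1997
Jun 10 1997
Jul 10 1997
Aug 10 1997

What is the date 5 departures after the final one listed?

Jan 10 1998

The day-of-month is always 10 (28, 31, 30, 31, 30, 31 days between events).
So this recurs on the 10th of each month.
September 1997: Sep 10 1997.
October 1997: Oct 10 1997.
November 1997: Nov 10 1997.
Next: December 1997 → Dec 10 1997.
Next: January 1998 → Jan 10 1998.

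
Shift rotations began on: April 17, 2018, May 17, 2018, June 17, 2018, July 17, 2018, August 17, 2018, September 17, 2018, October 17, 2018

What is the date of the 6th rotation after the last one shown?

April 17, 2019

The day-of-month is always 17 (30, 31, 30, 31, 31, 30 days between events).
So this recurs on the 17th of each month.
November 2018: November 17, 2018.
Next: December 2018 → December 17, 2018.
Next: January 2019 → January 17, 2019.
Next: February 2019 → February 17, 2019.
Next: March 2019 → March 17, 2019.
April 2019: April 17, 2019.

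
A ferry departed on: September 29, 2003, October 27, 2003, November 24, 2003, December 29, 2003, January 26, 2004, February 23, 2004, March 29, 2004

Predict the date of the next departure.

April 26, 2004

All Mondays; the gaps (28, 28, 35, 28, 28, 35) vary with month length.
This is the last Monday of each month.
April 2004 ends with Monday April 26, 2004.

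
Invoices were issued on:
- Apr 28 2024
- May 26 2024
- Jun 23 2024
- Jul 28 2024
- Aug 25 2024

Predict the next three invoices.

Sep 22 2024, Oct 27 2024, Nov 24 2024

These are Sundays at 28- or 35-day spacing (28, 28, 35, 28).
The pattern: 4th Sunday of the month.
September 2024 — 4th Sunday is Sep 22 2024.
October 2024 — 4th Sunday is Oct 27 2024.
4th Sunday of November 2024: Nov 24 2024.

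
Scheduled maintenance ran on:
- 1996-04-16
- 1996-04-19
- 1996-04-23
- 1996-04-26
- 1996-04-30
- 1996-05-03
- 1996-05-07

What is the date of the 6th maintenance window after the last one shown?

Gaps: 3, 4, 3, 4, 3, 4 days — not constant, but cyclic with period 2.
The events fall on every Tuesday and Friday.
Next Friday: 1996-05-10.
Next Tuesday: 1996-05-14.
The following Friday is 1996-05-17.
The following Tuesday is 1996-05-21.
The following Friday is 1996-05-24.
The following Tuesday is 1996-05-28.

1996-05-28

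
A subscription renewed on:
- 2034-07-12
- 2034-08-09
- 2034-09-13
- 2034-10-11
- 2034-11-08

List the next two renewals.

2034-12-13, 2035-01-10

These are Wednesdays at 28- or 35-day spacing (28, 35, 28, 28).
The pattern: 2nd Wednesday of the month.
2nd Wednesday of December 2034: 2034-12-13.
2nd Wednesday of January 2035: 2035-01-10.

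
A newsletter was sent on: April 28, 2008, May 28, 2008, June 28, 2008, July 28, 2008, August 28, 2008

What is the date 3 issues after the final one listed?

November 28, 2008

Gaps: 30, 31, 30, 31 days — not constant. Every event is on the 28th of the month.
Pattern: the 28th of each month.
September 2008: September 28, 2008.
Next: October 2008 → October 28, 2008.
November 2008: November 28, 2008.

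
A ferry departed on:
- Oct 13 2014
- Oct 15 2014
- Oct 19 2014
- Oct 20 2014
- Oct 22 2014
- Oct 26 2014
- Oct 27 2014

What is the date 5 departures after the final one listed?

Nov 9 2014

The gap pattern 2, 4, 1, 2, 4, 1 repeats every 3 events.
These are the Mondays, Wednesdays and Sundays of each week.
The following Wednesday is Oct 29 2014.
The following Sunday is Nov 2 2014.
The following Monday is Nov 3 2014.
Next Wednesday: Nov 5 2014.
The following Sunday is Nov 9 2014.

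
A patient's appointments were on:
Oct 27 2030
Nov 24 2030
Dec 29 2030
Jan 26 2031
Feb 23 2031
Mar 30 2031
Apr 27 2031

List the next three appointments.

May 25 2031, Jun 29 2031, Jul 27 2031

Every date is a Sunday; gaps 28, 35, 28, 28, 35, 28 days.
Each is the last Sunday of its month (at least one falls on the 29th or later, ruling out '4th Sunday').
May 2031 ends with Sunday May 25 2031.
June 2031 ends with Sunday Jun 29 2031.
July 2031 ends with Sunday Jul 27 2031.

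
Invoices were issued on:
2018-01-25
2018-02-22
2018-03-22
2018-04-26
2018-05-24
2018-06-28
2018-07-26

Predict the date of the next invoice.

All dates are Thursdays, 28, 28, 35, 28, 35, 28 days apart.
Specifically, the 4th Thursday of each month.
4th Thursday of August 2018: 2018-08-23.

2018-08-23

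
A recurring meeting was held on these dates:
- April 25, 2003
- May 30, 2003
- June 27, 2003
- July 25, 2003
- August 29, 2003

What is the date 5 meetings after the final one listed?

Every date is a Friday; gaps 35, 28, 28, 35 days.
Each is the last Friday of its month (at least one falls on the 29th or later, ruling out '4th Friday').
September 2003 ends with Friday September 26, 2003.
October 2003 ends with Friday October 31, 2003.
November 2003 ends with Friday November 28, 2003.
December 2003 ends with Friday December 26, 2003.
Last Friday of January 2004: January 30, 2004.

January 30, 2004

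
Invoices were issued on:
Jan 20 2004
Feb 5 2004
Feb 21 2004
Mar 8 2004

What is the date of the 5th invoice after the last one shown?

May 27 2004

Gaps between consecutive events: 16, 16, 16 days — a constant 16-day interval.
Mar 8 2004 + 16 days = Mar 24 2004.
Mar 24 2004 + 16 days = Apr 9 2004.
Apr 9 2004 + 16 days = Apr 25 2004.
Apr 25 2004 + 16 days = May 11 2004.
May 11 2004 + 16 days = May 27 2004.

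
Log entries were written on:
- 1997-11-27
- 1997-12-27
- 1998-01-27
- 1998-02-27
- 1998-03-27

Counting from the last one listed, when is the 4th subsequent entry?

Each date is the 27th; the gaps (30, 31, 31, 28) track the month lengths.
The rule is the 27th of each month.
Next: April 1998 → 1998-04-27.
Next: May 1998 → 1998-05-27.
Next: June 1998 → 1998-06-27.
July 1998: 1998-07-27.

1998-07-27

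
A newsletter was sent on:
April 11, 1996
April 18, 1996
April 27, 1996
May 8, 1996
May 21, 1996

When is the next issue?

June 5, 1996

Intervals are 7, 9, 11, 13 days — an arithmetic progression with common difference 2.
Next gap: 15 days. May 21, 1996 + 15 days = June 5, 1996.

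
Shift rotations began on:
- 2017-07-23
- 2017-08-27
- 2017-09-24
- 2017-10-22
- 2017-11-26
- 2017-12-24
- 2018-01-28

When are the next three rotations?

2018-02-25, 2018-03-25, 2018-04-22

Gaps: 35, 28, 28, 35, 28, 35 days — a mix of 28 and 35. Every date is a Sunday.
Each is the 4th Sunday of its month.
4th Sunday of February 2018: 2018-02-25.
March 2018 — 4th Sunday is 2018-03-25.
April 2018 — 4th Sunday is 2018-04-22.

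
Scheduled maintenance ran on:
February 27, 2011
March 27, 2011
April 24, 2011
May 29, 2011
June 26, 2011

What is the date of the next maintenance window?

These are Sundays with 28, 28, 35, 28-day gaps.
Each is the final Sunday of its month — May 29, 2011 is past the 28th, so '4th Sunday' doesn't fit.
Last Sunday of July 2011: July 31, 2011.

July 31, 2011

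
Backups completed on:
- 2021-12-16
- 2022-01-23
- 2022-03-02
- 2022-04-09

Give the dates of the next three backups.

Every event comes 38 days after the last (38, 38, 38).
2022-04-09 + 38 days = 2022-05-17.
2022-05-17 + 38 days = 2022-06-24.
2022-06-24 + 38 days = 2022-08-01.

2022-05-17, 2022-06-24, 2022-08-01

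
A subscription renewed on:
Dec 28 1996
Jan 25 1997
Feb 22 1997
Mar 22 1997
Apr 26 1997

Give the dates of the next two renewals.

These are Saturdays at 28- or 35-day spacing (28, 28, 28, 35).
The pattern: 4th Saturday of the month.
4th Saturday of May 1997: May 24 1997.
June 1997 — 4th Saturday is Jun 28 1997.

May 24 1997, Jun 28 1997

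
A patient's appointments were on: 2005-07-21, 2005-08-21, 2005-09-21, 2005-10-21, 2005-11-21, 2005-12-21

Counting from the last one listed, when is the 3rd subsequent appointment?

2006-03-21

Gaps: 31, 31, 30, 31, 30 days — not constant. Every event is on the 21st of the month.
Pattern: the 21st of each month.
Next: January 2006 → 2006-01-21.
February 2006: 2006-02-21.
March 2006: 2006-03-21.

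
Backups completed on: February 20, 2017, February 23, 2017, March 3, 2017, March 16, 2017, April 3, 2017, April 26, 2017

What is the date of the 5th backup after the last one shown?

The spacing grows by 5 each time: 3, 8, 13, 18, 23 days.
Next gap: 28 days. April 26, 2017 + 28 days = May 24, 2017.
Next gap: 33 days. May 24, 2017 + 33 days = June 26, 2017.
Next gap: 38 days. June 26, 2017 + 38 days = August 3, 2017.
Next gap: 43 days. August 3, 2017 + 43 days = September 15, 2017.
Next gap: 48 days. September 15, 2017 + 48 days = November 2, 2017.

November 2, 2017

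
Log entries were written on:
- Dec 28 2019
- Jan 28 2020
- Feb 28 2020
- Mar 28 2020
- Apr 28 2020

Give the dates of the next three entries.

May 28 2020, Jun 28 2020, Jul 28 2020

Gaps: 31, 31, 29, 31 days — not constant. Every event is on the 28th of the month.
Pattern: the 28th of each month.
May 2020: May 28 2020.
June 2020: Jun 28 2020.
July 2020: Jul 28 2020.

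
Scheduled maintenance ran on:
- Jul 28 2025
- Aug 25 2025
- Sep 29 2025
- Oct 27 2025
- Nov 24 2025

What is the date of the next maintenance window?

Dec 29 2025

All Mondays; the gaps (28, 35, 28, 28) vary with month length.
This is the last Monday of each month.
Last Monday of December 2025: Dec 29 2025.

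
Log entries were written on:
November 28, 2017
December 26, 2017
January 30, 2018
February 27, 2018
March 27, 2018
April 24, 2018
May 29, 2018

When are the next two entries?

Every date is a Tuesday; gaps 28, 35, 28, 28, 28, 35 days.
Each is the last Tuesday of its month (at least one falls on the 29th or later, ruling out '4th Tuesday').
Last Tuesday of June 2018: June 26, 2018.
July 2018 ends with Tuesday July 31, 2018.

June 26, 2018; July 31, 2018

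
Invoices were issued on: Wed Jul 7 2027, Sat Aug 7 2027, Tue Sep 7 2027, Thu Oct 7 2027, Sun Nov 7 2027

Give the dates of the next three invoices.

Tue Dec 7 2027, Fri Jan 7 2028, Mon Feb 7 2028

Gaps: 31, 31, 30, 31 days — not constant. Every event is on the 7th of the month.
Pattern: the 7th of each month.
December 2027: Tue Dec 7 2027.
January 2028: Fri Jan 7 2028.
February 2028: Mon Feb 7 2028.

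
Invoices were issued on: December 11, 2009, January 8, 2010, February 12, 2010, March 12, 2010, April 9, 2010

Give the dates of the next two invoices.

May 14, 2010; June 11, 2010

All dates are Fridays, 28, 35, 28, 28 days apart.
Specifically, the 2nd Friday of each month.
2nd Friday of May 2010: May 14, 2010.
2nd Friday of June 2010: June 11, 2010.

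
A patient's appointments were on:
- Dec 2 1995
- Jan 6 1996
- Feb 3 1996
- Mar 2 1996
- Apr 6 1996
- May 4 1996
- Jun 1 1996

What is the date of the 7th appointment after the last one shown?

Jan 4 1997

All dates are Saturdays, 35, 28, 28, 35, 28, 28 days apart.
Specifically, the 1st Saturday of each month.
1st Saturday of July 1996: Jul 6 1996.
August 1996 — 1st Saturday is Aug 3 1996.
1st Saturday of September 1996: Sep 7 1996.
October 1996 — 1st Saturday is Oct 5 1996.
November 1996 — 1st Saturday is Nov 2 1996.
December 1996 — 1st Saturday is Dec 7 1996.
January 1997 — 1st Saturday is Jan 4 1997.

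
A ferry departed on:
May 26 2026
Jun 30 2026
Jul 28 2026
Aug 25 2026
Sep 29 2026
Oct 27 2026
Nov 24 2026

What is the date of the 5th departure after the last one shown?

Apr 27 2027

All Tuesdays; the gaps (35, 28, 28, 35, 28, 28) vary with month length.
This is the last Tuesday of each month.
December 2026 ends with Tuesday Dec 29 2026.
Last Tuesday of January 2027: Jan 26 2027.
February 2027 ends with Tuesday Feb 23 2027.
March 2027 ends with Tuesday Mar 30 2027.
April 2027 ends with Tuesday Apr 27 2027.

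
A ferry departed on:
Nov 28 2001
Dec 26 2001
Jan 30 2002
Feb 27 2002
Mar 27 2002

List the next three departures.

Every date is a Wednesday; gaps 28, 35, 28, 28 days.
Each is the last Wednesday of its month (at least one falls on the 29th or later, ruling out '4th Wednesday').
Last Wednesday of April 2002: Apr 24 2002.
Last Wednesday of May 2002: May 29 2002.
Last Wednesday of June 2002: Jun 26 2002.

Apr 24 2002, May 29 2002, Jun 26 2002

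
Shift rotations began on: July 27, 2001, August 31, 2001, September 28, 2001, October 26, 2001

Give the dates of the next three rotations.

Every date is a Friday; gaps 35, 28, 28 days.
Each is the last Friday of its month (at least one falls on the 29th or later, ruling out '4th Friday').
Last Friday of November 2001: November 30, 2001.
December 2001 ends with Friday December 28, 2001.
Last Friday of January 2002: January 25, 2002.

November 30, 2001; December 28, 2001; January 25, 2002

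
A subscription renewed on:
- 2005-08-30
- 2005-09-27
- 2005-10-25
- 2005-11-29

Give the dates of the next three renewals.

These are Tuesdays with 28, 28, 35-day gaps.
Each is the final Tuesday of its month — 2005-08-30 is past the 28th, so '4th Tuesday' doesn't fit.
December 2005 ends with Tuesday 2005-12-27.
Last Tuesday of January 2006: 2006-01-31.
Last Tuesday of February 2006: 2006-02-28.

2005-12-27, 2006-01-31, 2006-02-28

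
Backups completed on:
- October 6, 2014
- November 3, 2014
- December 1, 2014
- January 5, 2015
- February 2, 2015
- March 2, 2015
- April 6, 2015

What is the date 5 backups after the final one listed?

These are Mondays at 28- or 35-day spacing (28, 28, 35, 28, 28, 35).
The pattern: 1st Monday of the month.
May 2015 — 1st Monday is May 4, 2015.
1st Monday of June 2015: June 1, 2015.
1st Monday of July 2015: July 6, 2015.
1st Monday of August 2015: August 3, 2015.
1st Monday of September 2015: September 7, 2015.

September 7, 2015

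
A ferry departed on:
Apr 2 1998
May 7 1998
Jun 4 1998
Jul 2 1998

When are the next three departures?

Gaps: 35, 28, 28 days — a mix of 28 and 35. Every date is a Thursday.
Each is the 1st Thursday of its month.
August 1998 — 1st Thursday is Aug 6 1998.
1st Thursday of September 1998: Sep 3 1998.
October 1998 — 1st Thursday is Oct 1 1998.

Aug 6 1998, Sep 3 1998, Oct 1 1998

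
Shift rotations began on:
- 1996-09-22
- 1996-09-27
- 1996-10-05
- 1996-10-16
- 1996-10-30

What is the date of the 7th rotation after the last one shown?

The spacing grows by 3 each time: 5, 8, 11, 14 days.
Next gap: 17 days. 1996-10-30 + 17 days = 1996-11-16.
Next gap: 20 days. 1996-11-16 + 20 days = 1996-12-06.
Next gap: 23 days. 1996-12-06 + 23 days = 1996-12-29.
Next gap: 26 days. 1996-12-29 + 26 days = 1997-01-24.
Next gap: 29 days. 1997-01-24 + 29 days = 1997-02-22.
Next gap: 32 days. 1997-02-22 + 32 days = 1997-03-26.
Next gap: 35 days. 1997-03-26 + 35 days = 1997-04-30.

1997-04-30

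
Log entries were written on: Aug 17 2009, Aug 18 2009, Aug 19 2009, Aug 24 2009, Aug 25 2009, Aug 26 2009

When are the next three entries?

Aug 31 2009, Sep 1 2009, Sep 2 2009

Every event lands on a Monday or Tuesday or Wednesday (gaps cycle 1, 1, 5, 1, 1).
So the schedule is: every Monday, Tuesday and Wednesday.
Next Monday: Aug 31 2009.
Next Tuesday: Sep 1 2009.
Next Wednesday: Sep 2 2009.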